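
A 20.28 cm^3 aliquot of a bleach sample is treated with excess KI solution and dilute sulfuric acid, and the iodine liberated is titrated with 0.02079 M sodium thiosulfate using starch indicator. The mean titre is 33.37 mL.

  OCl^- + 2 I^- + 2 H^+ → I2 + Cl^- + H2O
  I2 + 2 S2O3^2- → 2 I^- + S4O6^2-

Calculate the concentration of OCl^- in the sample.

0.01710 M

n(S2O3^2-) = 0.03337 × 0.02079 = 6.938 × 10^-4 mol
n(I2) = n(S2O3^2-)/2 = 3.469 × 10^-4 mol
n(OCl^-) in the aliquot = 3.469 × 10^-4 mol (1:1 ratio)
[OCl^-] = 3.469 × 10^-4 / 0.02028 = 0.01710 mol/L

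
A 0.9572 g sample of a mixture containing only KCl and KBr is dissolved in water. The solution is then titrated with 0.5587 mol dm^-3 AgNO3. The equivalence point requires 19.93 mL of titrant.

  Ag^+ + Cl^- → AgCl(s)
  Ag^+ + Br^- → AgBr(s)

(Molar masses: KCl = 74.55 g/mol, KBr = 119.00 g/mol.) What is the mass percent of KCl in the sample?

64.45 %

n(AgNO3) = 0.01993 × 0.5587 = 0.01113 mol
Let x = n(KCl), y = n(KBr).
Titrant: 1x + 1y = 0.01113;  mass: 74.55x + 119.00y = 0.9572
Solving, x = 8.276 × 10^-3 mol, y = 2.859 × 10^-3 mol
mass of KCl = 8.276 × 10^-3 × 74.55 = 0.6169 g
% KCl = 0.6169 / 0.9572 × 100 = 64.45 %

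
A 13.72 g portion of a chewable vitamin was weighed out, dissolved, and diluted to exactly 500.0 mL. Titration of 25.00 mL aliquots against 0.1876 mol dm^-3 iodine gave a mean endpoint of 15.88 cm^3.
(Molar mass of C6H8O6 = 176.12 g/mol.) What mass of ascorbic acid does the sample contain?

10.49 g

C6H8O6 + I2 → C6H6O6 + 2 HI
n(I2) per titration = 0.01588 × 0.1876 = 2.979 × 10^-3 mol
n(C6H8O6) in each aliquot = 2.979 × 10^-3 mol (1:1 ratio)
n(C6H8O6) in the whole flask = 2.979 × 10^-3 × 500.0/25.00 = 0.05958 mol
mass of C6H8O6 = 0.05958 × 176.12 = 10.49 g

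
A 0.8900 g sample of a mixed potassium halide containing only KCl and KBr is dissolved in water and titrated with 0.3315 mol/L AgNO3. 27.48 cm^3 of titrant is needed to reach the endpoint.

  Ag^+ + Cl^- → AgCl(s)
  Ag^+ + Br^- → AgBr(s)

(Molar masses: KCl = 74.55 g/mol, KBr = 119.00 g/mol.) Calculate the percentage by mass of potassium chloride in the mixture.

n(AgNO3) = 0.02748 × 0.3315 = 9.110 × 10^-3 mol
Let x = n(KCl), y = n(KBr).
Titrant: 1x + 1y = 9.110 × 10^-3;  mass: 74.55x + 119.00y = 0.8900
Solving, x = 4.365 × 10^-3 mol, y = 4.744 × 10^-3 mol
mass of KCl = 4.365 × 10^-3 × 74.55 = 0.3254 g
% KCl = 0.3254 / 0.8900 × 100 = 36.57 %

36.57 %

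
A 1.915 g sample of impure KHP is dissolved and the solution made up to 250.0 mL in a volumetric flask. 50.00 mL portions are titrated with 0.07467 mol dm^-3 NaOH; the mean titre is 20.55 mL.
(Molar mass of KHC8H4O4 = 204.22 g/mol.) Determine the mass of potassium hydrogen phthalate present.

1.567 g

KHC8H4O4 + NaOH → KNaC8H4O4 + H2O
n(NaOH) per titration = 0.02055 × 0.07467 = 1.534 × 10^-3 mol
n(KHC8H4O4) in each aliquot = 1.534 × 10^-3 mol (1:1 ratio)
n(KHC8H4O4) in the whole flask = 1.534 × 10^-3 × 250.0/50.00 = 7.672 × 10^-3 mol
mass of KHC8H4O4 = 7.672 × 10^-3 × 204.22 = 1.567 g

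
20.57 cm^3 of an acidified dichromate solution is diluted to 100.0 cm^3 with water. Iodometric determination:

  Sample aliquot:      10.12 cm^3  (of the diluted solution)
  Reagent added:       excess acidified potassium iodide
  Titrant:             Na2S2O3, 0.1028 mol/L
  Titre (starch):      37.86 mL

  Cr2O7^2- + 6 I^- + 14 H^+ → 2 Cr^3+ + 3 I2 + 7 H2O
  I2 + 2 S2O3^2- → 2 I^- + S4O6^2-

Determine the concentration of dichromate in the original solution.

0.3116 mol/L

n(S2O3^2-) = 0.03786 × 0.1028 = 3.892 × 10^-3 mol
n(I2) = n(S2O3^2-)/2 = 1.946 × 10^-3 mol
From the 1:3 ratio, n(Cr2O7^2-) in the aliquot = 1/3 × 1.946 × 10^-3 = 6.487 × 10^-4 mol
[Cr2O7^2-]_dilute = 6.487 × 10^-4 / 0.01012 = 0.06410 mol/L
[Cr2O7^2-]_original = 0.06410 × 100.0/20.57 = 0.3116 mol/L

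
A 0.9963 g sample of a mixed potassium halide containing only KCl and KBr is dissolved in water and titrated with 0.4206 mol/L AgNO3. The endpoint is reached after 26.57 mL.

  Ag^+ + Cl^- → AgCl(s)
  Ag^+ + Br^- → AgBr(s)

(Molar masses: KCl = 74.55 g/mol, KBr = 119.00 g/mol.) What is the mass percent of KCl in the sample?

56.15 %

n(AgNO3) = 0.02657 × 0.4206 = 0.01118 mol
Let x = n(KCl), y = n(KBr).
Titrant: 1x + 1y = 0.01118;  mass: 74.55x + 119.00y = 0.9963
Solving, x = 7.504 × 10^-3 mol, y = 3.671 × 10^-3 mol
mass of KCl = 7.504 × 10^-3 × 74.55 = 0.5594 g
% KCl = 0.5594 / 0.9963 × 100 = 56.15 %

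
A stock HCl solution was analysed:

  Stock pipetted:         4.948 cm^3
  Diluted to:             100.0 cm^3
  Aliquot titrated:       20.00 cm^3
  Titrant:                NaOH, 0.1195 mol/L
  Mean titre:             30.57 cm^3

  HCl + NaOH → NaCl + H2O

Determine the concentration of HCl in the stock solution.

n(NaOH) = 0.03057 × 0.1195 = 3.653 × 10^-3 mol
n(HCl) in the aliquot = 3.653 × 10^-3 mol (1:1 ratio)
[HCl]_dilute = 3.653 × 10^-3 / 0.02000 = 0.1827 mol/L
Dilution factor = 100.0 / 4.948 = 20.21
[HCl]_stock = 0.1827 × 20.21 = 3.692 mol/L

3.692 mol/L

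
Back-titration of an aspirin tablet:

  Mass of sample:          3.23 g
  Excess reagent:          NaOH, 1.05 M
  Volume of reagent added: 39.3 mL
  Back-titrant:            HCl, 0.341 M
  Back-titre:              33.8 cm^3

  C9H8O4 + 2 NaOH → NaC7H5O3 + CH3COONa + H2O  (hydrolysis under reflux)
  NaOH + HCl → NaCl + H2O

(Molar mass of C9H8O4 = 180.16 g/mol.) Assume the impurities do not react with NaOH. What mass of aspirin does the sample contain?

2.68 g

n(NaOH) added = 0.0393 × 1.05 = 0.0413 mol
n(HCl) used in back-titration = 0.0338 × 0.341 = 0.0115 mol
n(NaOH) left over = 0.0115 mol (1:1 ratio)
n(NaOH) consumed by analyte = 0.0413 − 0.0115 = 0.0297 mol
From the 1:2 ratio, n(C9H8O4) = 1/2 × 0.0297 = 0.0149 mol
mass of C9H8O4 = 0.0149 × 180.16 = 2.68 g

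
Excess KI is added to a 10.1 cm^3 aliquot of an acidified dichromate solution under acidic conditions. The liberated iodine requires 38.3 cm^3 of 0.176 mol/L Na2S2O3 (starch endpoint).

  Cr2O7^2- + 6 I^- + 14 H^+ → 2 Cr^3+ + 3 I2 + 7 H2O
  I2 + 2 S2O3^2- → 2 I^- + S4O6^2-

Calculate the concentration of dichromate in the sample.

n(S2O3^2-) = 0.0383 × 0.176 = 6.74 × 10^-3 mol
n(I2) = n(S2O3^2-)/2 = 3.37 × 10^-3 mol
From the 1:3 ratio, n(Cr2O7^2-) in the aliquot = 1/3 × 3.37 × 10^-3 = 1.12 × 10^-3 mol
[Cr2O7^2-] = 1.12 × 10^-3 / 0.0101 = 0.111 mol/L

0.111 mol/L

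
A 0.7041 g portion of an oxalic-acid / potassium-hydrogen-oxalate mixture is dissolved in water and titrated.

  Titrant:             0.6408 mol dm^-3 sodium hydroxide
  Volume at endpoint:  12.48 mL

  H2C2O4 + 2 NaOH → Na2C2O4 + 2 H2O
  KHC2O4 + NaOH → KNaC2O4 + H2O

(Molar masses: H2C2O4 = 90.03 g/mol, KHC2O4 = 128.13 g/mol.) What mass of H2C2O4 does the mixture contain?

n(NaOH) = 0.01248 × 0.6408 = 7.997 × 10^-3 mol
Let x = n(H2C2O4), y = n(KHC2O4).
Titrant: 2x + 1y = 7.997 × 10^-3;  mass: 90.03x + 128.13y = 0.7041
Solving, x = 1.929 × 10^-3 mol, y = 4.140 × 10^-3 mol
mass of H2C2O4 = 1.929 × 10^-3 × 90.03 = 0.1736 g

0.1736 g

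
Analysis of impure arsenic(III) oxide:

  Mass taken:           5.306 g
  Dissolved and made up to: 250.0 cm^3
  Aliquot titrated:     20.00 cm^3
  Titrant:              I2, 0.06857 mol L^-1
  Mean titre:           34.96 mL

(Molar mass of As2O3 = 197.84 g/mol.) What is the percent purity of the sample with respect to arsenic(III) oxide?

55.86 %

As2O3 + 2 I2 + 2 H2O → As2O5 + 4 HI
n(I2) per titration = 0.03496 × 0.06857 = 2.397 × 10^-3 mol
From the 1:2 ratio, n(As2O3) in each aliquot = 1/2 × 2.397 × 10^-3 = 1.199 × 10^-3 mol
n(As2O3) in the whole flask = 1.199 × 10^-3 × 250.0/20.00 = 0.01498 mol
mass of As2O3 = 0.01498 × 197.84 = 2.964 g
% As2O3 = 2.964 / 5.306 × 100 = 55.86 %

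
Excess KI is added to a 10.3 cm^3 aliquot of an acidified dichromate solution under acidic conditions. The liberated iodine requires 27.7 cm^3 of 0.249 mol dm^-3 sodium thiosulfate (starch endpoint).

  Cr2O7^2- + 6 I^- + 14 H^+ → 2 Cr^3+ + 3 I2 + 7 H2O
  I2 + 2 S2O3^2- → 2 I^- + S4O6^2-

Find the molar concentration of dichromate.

0.112 mol/L

n(S2O3^2-) = 0.0277 × 0.249 = 6.90 × 10^-3 mol
n(I2) = n(S2O3^2-)/2 = 3.45 × 10^-3 mol
From the 1:3 ratio, n(Cr2O7^2-) in the aliquot = 1/3 × 3.45 × 10^-3 = 1.15 × 10^-3 mol
[Cr2O7^2-] = 1.15 × 10^-3 / 0.0103 = 0.112 mol/L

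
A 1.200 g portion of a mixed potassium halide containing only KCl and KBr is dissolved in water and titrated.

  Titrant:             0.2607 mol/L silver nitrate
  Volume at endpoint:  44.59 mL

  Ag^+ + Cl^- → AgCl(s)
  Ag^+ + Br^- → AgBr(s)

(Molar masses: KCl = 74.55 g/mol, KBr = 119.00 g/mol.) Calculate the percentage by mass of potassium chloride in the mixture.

25.62 %

n(AgNO3) = 0.04459 × 0.2607 = 0.01162 mol
Let x = n(KCl), y = n(KBr).
Titrant: 1x + 1y = 0.01162;  mass: 74.55x + 119.00y = 1.200
Solving, x = 4.124 × 10^-3 mol, y = 7.500 × 10^-3 mol
mass of KCl = 4.124 × 10^-3 × 74.55 = 0.3075 g
% KCl = 0.3075 / 1.200 × 100 = 25.62 %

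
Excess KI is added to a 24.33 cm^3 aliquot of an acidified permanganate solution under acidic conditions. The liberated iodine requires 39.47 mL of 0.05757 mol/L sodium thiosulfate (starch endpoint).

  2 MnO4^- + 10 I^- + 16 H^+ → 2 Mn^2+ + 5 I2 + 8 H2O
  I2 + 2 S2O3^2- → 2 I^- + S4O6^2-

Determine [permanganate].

n(S2O3^2-) = 0.03947 × 0.05757 = 2.272 × 10^-3 mol
n(I2) = n(S2O3^2-)/2 = 1.136 × 10^-3 mol
From the 2:5 ratio, n(MnO4^-) in the aliquot = 2/5 × 1.136 × 10^-3 = 4.545 × 10^-4 mol
[MnO4^-] = 4.545 × 10^-4 / 0.02433 = 0.01868 mol/L

0.01868 mol/L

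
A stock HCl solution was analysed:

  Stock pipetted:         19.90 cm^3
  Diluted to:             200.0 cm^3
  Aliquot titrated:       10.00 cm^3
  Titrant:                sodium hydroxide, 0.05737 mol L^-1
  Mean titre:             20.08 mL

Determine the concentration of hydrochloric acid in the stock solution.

HCl + NaOH → NaCl + H2O
n(NaOH) = 0.02008 × 0.05737 = 1.152 × 10^-3 mol
n(HCl) in the aliquot = 1.152 × 10^-3 mol (1:1 ratio)
[HCl]_dilute = 1.152 × 10^-3 / 0.01000 = 0.1152 mol/L
Dilution factor = 200.0 / 19.90 = 10.05
[HCl]_stock = 0.1152 × 10.05 = 1.158 mol/L

1.158 mol/L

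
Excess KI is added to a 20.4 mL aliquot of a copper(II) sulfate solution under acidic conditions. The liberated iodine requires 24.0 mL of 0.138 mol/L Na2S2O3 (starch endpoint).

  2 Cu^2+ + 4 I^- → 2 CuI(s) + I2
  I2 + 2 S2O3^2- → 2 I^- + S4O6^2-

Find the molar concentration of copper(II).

0.162 mol/L

n(S2O3^2-) = 0.0240 × 0.138 = 3.31 × 10^-3 mol
n(I2) = n(S2O3^2-)/2 = 1.66 × 10^-3 mol
From the 2:1 ratio, n(Cu2+) in the aliquot = 2/1 × 1.66 × 10^-3 = 3.31 × 10^-3 mol
[Cu2+] = 3.31 × 10^-3 / 0.0204 = 0.162 mol/L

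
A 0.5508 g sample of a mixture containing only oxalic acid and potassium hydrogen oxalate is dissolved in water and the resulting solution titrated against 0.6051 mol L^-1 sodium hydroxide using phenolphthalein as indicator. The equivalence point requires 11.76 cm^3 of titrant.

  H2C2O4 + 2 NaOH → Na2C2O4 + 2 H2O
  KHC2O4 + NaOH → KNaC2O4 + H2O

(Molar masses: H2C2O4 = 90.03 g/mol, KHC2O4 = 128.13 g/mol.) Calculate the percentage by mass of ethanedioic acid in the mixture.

35.49 %

n(NaOH) = 0.01176 × 0.6051 = 7.116 × 10^-3 mol
Let x = n(H2C2O4), y = n(KHC2O4).
Titrant: 2x + 1y = 7.116 × 10^-3;  mass: 90.03x + 128.13y = 0.5508
Solving, x = 2.172 × 10^-3 mol, y = 2.773 × 10^-3 mol
mass of H2C2O4 = 2.172 × 10^-3 × 90.03 = 0.1955 g
% H2C2O4 = 0.1955 / 0.5508 × 100 = 35.49 %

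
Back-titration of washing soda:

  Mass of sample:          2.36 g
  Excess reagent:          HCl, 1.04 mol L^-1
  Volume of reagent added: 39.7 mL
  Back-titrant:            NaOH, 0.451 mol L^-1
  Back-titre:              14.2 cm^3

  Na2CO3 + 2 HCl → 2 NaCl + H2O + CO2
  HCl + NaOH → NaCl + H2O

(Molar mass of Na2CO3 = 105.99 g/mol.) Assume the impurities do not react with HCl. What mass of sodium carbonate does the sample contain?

1.85 g

n(HCl) added = 0.0397 × 1.04 = 0.0413 mol
n(NaOH) used in back-titration = 0.0142 × 0.451 = 6.40 × 10^-3 mol
n(HCl) left over = 6.40 × 10^-3 mol (1:1 ratio)
n(HCl) consumed by analyte = 0.0413 − 6.40 × 10^-3 = 0.0349 mol
From the 1:2 ratio, n(Na2CO3) = 1/2 × 0.0349 = 0.0174 mol
mass of Na2CO3 = 0.0174 × 105.99 = 1.85 g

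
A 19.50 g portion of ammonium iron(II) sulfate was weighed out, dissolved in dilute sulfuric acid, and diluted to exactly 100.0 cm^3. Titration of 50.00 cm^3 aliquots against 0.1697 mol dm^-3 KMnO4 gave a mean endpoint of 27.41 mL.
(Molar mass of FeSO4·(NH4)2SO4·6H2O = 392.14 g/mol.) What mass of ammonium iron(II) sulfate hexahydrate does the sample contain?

18.24 g

MnO4^- + 5 Fe^2+ + 8 H^+ → Mn^2+ + 5 Fe^3+ + 4 H2O
n(KMnO4) per titration = 0.02741 × 0.1697 = 4.651 × 10^-3 mol
From the 5:1 ratio, n(FeSO4·(NH4)2SO4·6H2O) in each aliquot = 5/1 × 4.651 × 10^-3 = 0.02326 mol
n(FeSO4·(NH4)2SO4·6H2O) in the whole flask = 0.02326 × 100.0/50.00 = 0.04651 mol
mass of FeSO4·(NH4)2SO4·6H2O = 0.04651 × 392.14 = 18.24 g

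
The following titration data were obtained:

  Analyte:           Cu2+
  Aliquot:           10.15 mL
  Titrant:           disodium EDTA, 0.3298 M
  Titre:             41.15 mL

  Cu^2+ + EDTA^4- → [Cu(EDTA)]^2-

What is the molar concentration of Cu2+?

n(EDTA) = 0.04115 L × 0.3298 mol/L = 0.01357 mol
n(Cu2+) = 0.01357 mol (1:1 mole ratio)
[Cu2+] = 0.01357 mol / 0.01015 L = 1.337 mol/L

1.337 M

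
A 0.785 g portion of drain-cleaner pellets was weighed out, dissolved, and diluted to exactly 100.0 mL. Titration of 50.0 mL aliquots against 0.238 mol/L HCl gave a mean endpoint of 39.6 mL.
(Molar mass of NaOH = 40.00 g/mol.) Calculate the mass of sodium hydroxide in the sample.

0.754 g

NaOH + HCl → NaCl + H2O
n(HCl) per titration = 0.0396 × 0.238 = 9.42 × 10^-3 mol
n(NaOH) in each aliquot = 9.42 × 10^-3 mol (1:1 ratio)
n(NaOH) in the whole flask = 9.42 × 10^-3 × 100.0/50.0 = 0.0188 mol
mass of NaOH = 0.0188 × 40.00 = 0.754 g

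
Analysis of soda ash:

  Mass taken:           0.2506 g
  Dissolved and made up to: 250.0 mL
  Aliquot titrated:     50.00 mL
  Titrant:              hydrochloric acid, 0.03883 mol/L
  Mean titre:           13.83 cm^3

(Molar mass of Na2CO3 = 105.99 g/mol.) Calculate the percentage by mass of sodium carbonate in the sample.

Na2CO3 + 2 HCl → 2 NaCl + H2O + CO2
n(HCl) per titration = 0.01383 × 0.03883 = 5.370 × 10^-4 mol
From the 1:2 ratio, n(Na2CO3) in each aliquot = 1/2 × 5.370 × 10^-4 = 2.685 × 10^-4 mol
n(Na2CO3) in the whole flask = 2.685 × 10^-4 × 250.0/50.00 = 1.343 × 10^-3 mol
mass of Na2CO3 = 1.343 × 10^-3 × 105.99 = 0.1423 g
% Na2CO3 = 0.1423 / 0.2506 × 100 = 56.78 %

56.78 %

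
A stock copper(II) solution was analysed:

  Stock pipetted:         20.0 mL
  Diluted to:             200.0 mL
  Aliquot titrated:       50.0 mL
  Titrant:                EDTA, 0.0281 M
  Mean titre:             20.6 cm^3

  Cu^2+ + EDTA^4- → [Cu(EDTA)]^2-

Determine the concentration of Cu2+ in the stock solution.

0.116 M

n(EDTA) = 0.0206 × 0.0281 = 5.79 × 10^-4 mol
n(Cu2+) in the aliquot = 5.79 × 10^-4 mol (1:1 ratio)
[Cu2+]_dilute = 5.79 × 10^-4 / 0.0500 = 0.0116 mol/L
Dilution factor = 200.0 / 20.0 = 10.00
[Cu2+]_stock = 0.0116 × 10.00 = 0.116 mol/L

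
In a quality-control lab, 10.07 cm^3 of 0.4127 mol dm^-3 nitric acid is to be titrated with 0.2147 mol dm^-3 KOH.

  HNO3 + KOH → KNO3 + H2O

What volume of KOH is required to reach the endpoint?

19.36 mL

n(HNO3) = 0.01007 L × 0.4127 mol/L = 4.156 × 10^-3 mol
n(KOH) = 4.156 × 10^-3 mol (1:1 stoichiometry)
V(KOH) = 4.156 × 10^-3 mol / 0.2147 mol/L = 0.01936 L = 19.36 mL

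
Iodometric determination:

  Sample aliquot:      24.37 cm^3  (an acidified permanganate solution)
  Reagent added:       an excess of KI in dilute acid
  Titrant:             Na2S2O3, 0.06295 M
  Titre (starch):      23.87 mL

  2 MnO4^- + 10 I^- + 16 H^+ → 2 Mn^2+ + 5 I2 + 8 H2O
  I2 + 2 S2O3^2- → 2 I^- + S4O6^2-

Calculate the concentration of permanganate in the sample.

n(S2O3^2-) = 0.02387 × 0.06295 = 1.503 × 10^-3 mol
n(I2) = n(S2O3^2-)/2 = 7.513 × 10^-4 mol
From the 2:5 ratio, n(MnO4^-) in the aliquot = 2/5 × 7.513 × 10^-4 = 3.005 × 10^-4 mol
[MnO4^-] = 3.005 × 10^-4 / 0.02437 = 0.01233 mol/L

0.01233 M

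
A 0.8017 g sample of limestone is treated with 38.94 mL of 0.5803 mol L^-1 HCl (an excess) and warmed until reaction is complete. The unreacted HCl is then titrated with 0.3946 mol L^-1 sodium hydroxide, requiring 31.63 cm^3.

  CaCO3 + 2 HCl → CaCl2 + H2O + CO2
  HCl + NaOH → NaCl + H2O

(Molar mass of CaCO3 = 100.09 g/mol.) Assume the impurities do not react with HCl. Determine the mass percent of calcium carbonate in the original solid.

63.15 %

n(HCl) added = 0.03894 × 0.5803 = 0.02260 mol
n(NaOH) used in back-titration = 0.03163 × 0.3946 = 0.01248 mol
n(HCl) left over = 0.01248 mol (1:1 ratio)
n(HCl) consumed by analyte = 0.02260 − 0.01248 = 0.01012 mol
From the 1:2 ratio, n(CaCO3) = 1/2 × 0.01012 = 5.058 × 10^-3 mol
mass of CaCO3 = 5.058 × 10^-3 × 100.09 = 0.5062 g
% CaCO3 = 0.5062 / 0.8017 × 100 = 63.15 %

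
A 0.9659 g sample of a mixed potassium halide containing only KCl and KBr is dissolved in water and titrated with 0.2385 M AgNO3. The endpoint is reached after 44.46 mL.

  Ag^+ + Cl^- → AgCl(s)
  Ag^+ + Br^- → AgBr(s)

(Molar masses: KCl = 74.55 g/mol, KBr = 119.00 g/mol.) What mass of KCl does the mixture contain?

n(AgNO3) = 0.04446 × 0.2385 = 0.01060 mol
Let x = n(KCl), y = n(KBr).
Titrant: 1x + 1y = 0.01060;  mass: 74.55x + 119.00y = 0.9659
Solving, x = 6.658 × 10^-3 mol, y = 3.946 × 10^-3 mol
mass of KCl = 6.658 × 10^-3 × 74.55 = 0.4963 g

0.4963 g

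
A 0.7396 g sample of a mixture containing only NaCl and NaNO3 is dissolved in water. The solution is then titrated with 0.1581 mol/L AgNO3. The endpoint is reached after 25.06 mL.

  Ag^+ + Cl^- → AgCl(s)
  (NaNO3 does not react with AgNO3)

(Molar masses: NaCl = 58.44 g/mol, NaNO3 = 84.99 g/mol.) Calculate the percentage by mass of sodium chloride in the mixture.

31.31 %

n(AgNO3) = 0.02506 × 0.1581 = 3.962 × 10^-3 mol
Let x = n(NaCl), y = n(NaNO3).
Titrant: 1x = 3.962 × 10^-3;  mass: 58.44x + 84.99y = 0.7396
Solving, x = 3.962 × 10^-3 mol, y = 5.978 × 10^-3 mol
mass of NaCl = 3.962 × 10^-3 × 58.44 = 0.2315 g
% NaCl = 0.2315 / 0.7396 × 100 = 31.31 %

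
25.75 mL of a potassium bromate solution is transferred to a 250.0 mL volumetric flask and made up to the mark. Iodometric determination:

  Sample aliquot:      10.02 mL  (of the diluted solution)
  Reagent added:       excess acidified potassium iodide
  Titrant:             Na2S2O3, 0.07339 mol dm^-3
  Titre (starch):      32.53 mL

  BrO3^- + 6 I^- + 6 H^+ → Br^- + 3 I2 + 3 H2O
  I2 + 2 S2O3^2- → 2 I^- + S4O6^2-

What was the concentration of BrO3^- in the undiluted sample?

0.3855 mol/L

n(S2O3^2-) = 0.03253 × 0.07339 = 2.387 × 10^-3 mol
n(I2) = n(S2O3^2-)/2 = 1.194 × 10^-3 mol
From the 1:3 ratio, n(BrO3^-) in the aliquot = 1/3 × 1.194 × 10^-3 = 3.979 × 10^-4 mol
[BrO3^-]_dilute = 3.979 × 10^-4 / 0.01002 = 0.03971 mol/L
[BrO3^-]_original = 0.03971 × 250.0/25.75 = 0.3855 mol/L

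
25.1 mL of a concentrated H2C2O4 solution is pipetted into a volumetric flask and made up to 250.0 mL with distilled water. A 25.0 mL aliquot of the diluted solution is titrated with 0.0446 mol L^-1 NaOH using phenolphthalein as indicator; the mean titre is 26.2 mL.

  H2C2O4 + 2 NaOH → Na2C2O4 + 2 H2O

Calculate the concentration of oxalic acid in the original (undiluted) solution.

0.233 mol/L

n(NaOH) = 0.0262 × 0.0446 = 1.17 × 10^-3 mol
From the 1:2 ratio, n(H2C2O4) in the aliquot = 1/2 × 1.17 × 10^-3 = 5.84 × 10^-4 mol
[H2C2O4]_dilute = 5.84 × 10^-4 / 0.0250 = 0.0234 mol/L
Dilution factor = 250.0 / 25.1 = 9.960
[H2C2O4]_stock = 0.0234 × 9.960 = 0.233 mol/L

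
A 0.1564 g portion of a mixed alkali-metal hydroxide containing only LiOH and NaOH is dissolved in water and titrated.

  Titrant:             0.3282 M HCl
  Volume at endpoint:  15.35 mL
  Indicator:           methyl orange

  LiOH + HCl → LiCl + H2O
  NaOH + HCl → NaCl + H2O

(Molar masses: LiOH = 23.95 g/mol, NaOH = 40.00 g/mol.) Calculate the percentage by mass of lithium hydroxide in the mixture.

n(HCl) = 0.01535 × 0.3282 = 5.038 × 10^-3 mol
Let x = n(LiOH), y = n(NaOH).
Titrant: 1x + 1y = 5.038 × 10^-3;  mass: 23.95x + 40.00y = 0.1564
Solving, x = 2.811 × 10^-3 mol, y = 2.227 × 10^-3 mol
mass of LiOH = 2.811 × 10^-3 × 23.95 = 0.06732 g
% LiOH = 0.06732 / 0.1564 × 100 = 43.04 %

43.04 %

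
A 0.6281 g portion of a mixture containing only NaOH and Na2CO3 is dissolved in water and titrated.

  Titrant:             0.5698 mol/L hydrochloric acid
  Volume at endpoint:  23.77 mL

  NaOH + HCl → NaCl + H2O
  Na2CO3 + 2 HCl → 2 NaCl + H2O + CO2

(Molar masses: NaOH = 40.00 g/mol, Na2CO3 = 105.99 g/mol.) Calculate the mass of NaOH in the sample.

0.2760 g

n(HCl) = 0.02377 × 0.5698 = 0.01354 mol
Let x = n(NaOH), y = n(Na2CO3).
Titrant: 1x + 2y = 0.01354;  mass: 40.00x + 105.99y = 0.6281
Solving, x = 6.901 × 10^-3 mol, y = 3.322 × 10^-3 mol
mass of NaOH = 6.901 × 10^-3 × 40.00 = 0.2760 g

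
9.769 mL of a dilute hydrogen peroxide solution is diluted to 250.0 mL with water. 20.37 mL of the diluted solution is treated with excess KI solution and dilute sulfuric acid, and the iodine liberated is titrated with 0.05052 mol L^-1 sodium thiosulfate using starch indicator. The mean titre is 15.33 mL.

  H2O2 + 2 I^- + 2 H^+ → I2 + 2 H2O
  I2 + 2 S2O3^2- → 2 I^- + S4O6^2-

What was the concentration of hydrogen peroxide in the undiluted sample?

n(S2O3^2-) = 0.01533 × 0.05052 = 7.745 × 10^-4 mol
n(I2) = n(S2O3^2-)/2 = 3.872 × 10^-4 mol
n(H2O2) in the aliquot = 3.872 × 10^-4 mol (1:1 ratio)
[H2O2]_dilute = 3.872 × 10^-4 / 0.02037 = 0.01901 mol/L
[H2O2]_original = 0.01901 × 250.0/9.769 = 0.4865 mol/L

0.4865 mol/L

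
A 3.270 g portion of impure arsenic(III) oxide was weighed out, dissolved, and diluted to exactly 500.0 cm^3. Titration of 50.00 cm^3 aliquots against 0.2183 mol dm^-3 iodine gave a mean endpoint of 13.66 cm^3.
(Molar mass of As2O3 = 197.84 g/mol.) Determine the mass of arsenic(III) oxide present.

2.950 g

As2O3 + 2 I2 + 2 H2O → As2O5 + 4 HI
n(I2) per titration = 0.01366 × 0.2183 = 2.982 × 10^-3 mol
From the 1:2 ratio, n(As2O3) in each aliquot = 1/2 × 2.982 × 10^-3 = 1.491 × 10^-3 mol
n(As2O3) in the whole flask = 1.491 × 10^-3 × 500.0/50.00 = 0.01491 mol
mass of As2O3 = 0.01491 × 197.84 = 2.950 g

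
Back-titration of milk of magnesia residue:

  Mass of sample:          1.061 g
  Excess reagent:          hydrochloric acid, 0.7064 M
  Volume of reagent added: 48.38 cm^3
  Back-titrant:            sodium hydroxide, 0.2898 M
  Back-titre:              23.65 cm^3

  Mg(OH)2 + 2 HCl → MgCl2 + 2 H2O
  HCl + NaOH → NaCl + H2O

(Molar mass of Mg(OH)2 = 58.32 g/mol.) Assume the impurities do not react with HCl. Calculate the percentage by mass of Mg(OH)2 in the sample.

75.09 %

n(HCl) added = 0.04838 × 0.7064 = 0.03418 mol
n(NaOH) used in back-titration = 0.02365 × 0.2898 = 6.854 × 10^-3 mol
n(HCl) left over = 6.854 × 10^-3 mol (1:1 ratio)
n(HCl) consumed by analyte = 0.03418 − 6.854 × 10^-3 = 0.02732 mol
From the 1:2 ratio, n(Mg(OH)2) = 1/2 × 0.02732 = 0.01366 mol
mass of Mg(OH)2 = 0.01366 × 58.32 = 0.7967 g
% Mg(OH)2 = 0.7967 / 1.061 × 100 = 75.09 %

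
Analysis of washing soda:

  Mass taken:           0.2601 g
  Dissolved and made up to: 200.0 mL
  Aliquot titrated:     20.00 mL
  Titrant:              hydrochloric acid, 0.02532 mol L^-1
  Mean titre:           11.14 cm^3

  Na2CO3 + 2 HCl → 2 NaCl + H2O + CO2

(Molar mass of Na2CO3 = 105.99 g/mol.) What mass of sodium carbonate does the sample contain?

0.1495 g

n(HCl) per titration = 0.01114 × 0.02532 = 2.821 × 10^-4 mol
From the 1:2 ratio, n(Na2CO3) in each aliquot = 1/2 × 2.821 × 10^-4 = 1.410 × 10^-4 mol
n(Na2CO3) in the whole flask = 1.410 × 10^-4 × 200.0/20.00 = 1.410 × 10^-3 mol
mass of Na2CO3 = 1.410 × 10^-3 × 105.99 = 0.1495 g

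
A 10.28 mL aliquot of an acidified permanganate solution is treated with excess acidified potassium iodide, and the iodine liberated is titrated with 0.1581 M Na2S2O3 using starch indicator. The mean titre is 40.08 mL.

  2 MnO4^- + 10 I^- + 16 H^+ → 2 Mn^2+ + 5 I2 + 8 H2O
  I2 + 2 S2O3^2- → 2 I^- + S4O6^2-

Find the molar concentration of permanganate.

n(S2O3^2-) = 0.04008 × 0.1581 = 6.337 × 10^-3 mol
n(I2) = n(S2O3^2-)/2 = 3.168 × 10^-3 mol
From the 2:5 ratio, n(MnO4^-) in the aliquot = 2/5 × 3.168 × 10^-3 = 1.267 × 10^-3 mol
[MnO4^-] = 1.267 × 10^-3 / 0.01028 = 0.1233 mol/L

0.1233 M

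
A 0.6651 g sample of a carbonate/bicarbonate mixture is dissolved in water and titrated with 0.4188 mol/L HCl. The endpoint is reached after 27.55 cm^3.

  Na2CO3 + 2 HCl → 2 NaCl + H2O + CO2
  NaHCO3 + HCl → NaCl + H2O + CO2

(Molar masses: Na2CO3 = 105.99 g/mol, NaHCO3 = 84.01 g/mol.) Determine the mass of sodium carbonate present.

0.5198 g

n(HCl) = 0.02755 × 0.4188 = 0.01154 mol
Let x = n(Na2CO3), y = n(NaHCO3).
Titrant: 2x + 1y = 0.01154;  mass: 105.99x + 84.01y = 0.6651
Solving, x = 4.904 × 10^-3 mol, y = 1.730 × 10^-3 mol
mass of Na2CO3 = 4.904 × 10^-3 × 105.99 = 0.5198 g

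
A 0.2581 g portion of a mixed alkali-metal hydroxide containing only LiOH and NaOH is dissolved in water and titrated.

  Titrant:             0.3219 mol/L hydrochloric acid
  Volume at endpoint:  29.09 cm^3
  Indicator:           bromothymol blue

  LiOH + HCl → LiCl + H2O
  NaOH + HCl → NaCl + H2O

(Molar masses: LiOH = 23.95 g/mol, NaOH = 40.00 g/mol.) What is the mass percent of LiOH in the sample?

n(HCl) = 0.02909 × 0.3219 = 9.364 × 10^-3 mol
Let x = n(LiOH), y = n(NaOH).
Titrant: 1x + 1y = 9.364 × 10^-3;  mass: 23.95x + 40.00y = 0.2581
Solving, x = 7.256 × 10^-3 mol, y = 2.108 × 10^-3 mol
mass of LiOH = 7.256 × 10^-3 × 23.95 = 0.1738 g
% LiOH = 0.1738 / 0.2581 × 100 = 67.33 %

67.33 %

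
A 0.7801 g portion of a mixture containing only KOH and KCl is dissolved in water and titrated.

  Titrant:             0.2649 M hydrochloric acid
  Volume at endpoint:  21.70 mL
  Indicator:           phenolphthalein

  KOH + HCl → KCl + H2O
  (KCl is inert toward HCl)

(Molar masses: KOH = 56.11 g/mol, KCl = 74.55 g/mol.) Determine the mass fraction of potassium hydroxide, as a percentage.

n(HCl) = 0.02170 × 0.2649 = 5.748 × 10^-3 mol
Let x = n(KOH), y = n(KCl).
Titrant: 1x = 5.748 × 10^-3;  mass: 56.11x + 74.55y = 0.7801
Solving, x = 5.748 × 10^-3 mol, y = 6.138 × 10^-3 mol
mass of KOH = 5.748 × 10^-3 × 56.11 = 0.3225 g
% KOH = 0.3225 / 0.7801 × 100 = 41.35 %

41.35 %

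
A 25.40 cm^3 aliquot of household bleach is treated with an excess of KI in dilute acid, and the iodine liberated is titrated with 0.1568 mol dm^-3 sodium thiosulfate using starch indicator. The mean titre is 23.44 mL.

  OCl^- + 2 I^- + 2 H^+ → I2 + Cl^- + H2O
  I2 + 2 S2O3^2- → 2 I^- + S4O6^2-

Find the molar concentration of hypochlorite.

0.07235 mol/L

n(S2O3^2-) = 0.02344 × 0.1568 = 3.675 × 10^-3 mol
n(I2) = n(S2O3^2-)/2 = 1.838 × 10^-3 mol
n(OCl^-) in the aliquot = 1.838 × 10^-3 mol (1:1 ratio)
[OCl^-] = 1.838 × 10^-3 / 0.02540 = 0.07235 mol/L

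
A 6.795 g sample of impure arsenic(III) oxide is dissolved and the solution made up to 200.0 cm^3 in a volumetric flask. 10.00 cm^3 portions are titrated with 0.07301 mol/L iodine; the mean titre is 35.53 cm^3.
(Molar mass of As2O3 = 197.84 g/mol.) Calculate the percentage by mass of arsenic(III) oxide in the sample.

75.53 %

As2O3 + 2 I2 + 2 H2O → As2O5 + 4 HI
n(I2) per titration = 0.03553 × 0.07301 = 2.594 × 10^-3 mol
From the 1:2 ratio, n(As2O3) in each aliquot = 1/2 × 2.594 × 10^-3 = 1.297 × 10^-3 mol
n(As2O3) in the whole flask = 1.297 × 10^-3 × 200.0/10.00 = 0.02594 mol
mass of As2O3 = 0.02594 × 197.84 = 5.132 g
% As2O3 = 5.132 / 6.795 × 100 = 75.53 %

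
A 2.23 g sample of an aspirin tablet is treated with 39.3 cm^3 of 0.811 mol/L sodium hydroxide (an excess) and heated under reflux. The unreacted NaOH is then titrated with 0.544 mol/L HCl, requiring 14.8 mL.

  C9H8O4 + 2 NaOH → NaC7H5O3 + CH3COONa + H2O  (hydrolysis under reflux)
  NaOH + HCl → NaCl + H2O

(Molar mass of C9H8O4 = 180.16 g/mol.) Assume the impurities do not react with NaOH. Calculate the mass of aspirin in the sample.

n(NaOH) added = 0.0393 × 0.811 = 0.0319 mol
n(HCl) used in back-titration = 0.0148 × 0.544 = 8.05 × 10^-3 mol
n(NaOH) left over = 8.05 × 10^-3 mol (1:1 ratio)
n(NaOH) consumed by analyte = 0.0319 − 8.05 × 10^-3 = 0.0238 mol
From the 1:2 ratio, n(C9H8O4) = 1/2 × 0.0238 = 0.0119 mol
mass of C9H8O4 = 0.0119 × 180.16 = 2.15 g

2.15 g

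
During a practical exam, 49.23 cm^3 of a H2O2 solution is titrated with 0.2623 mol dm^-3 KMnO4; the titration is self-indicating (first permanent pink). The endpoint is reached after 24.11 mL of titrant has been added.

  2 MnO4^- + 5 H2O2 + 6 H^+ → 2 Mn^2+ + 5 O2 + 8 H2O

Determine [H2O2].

0.3211 mol/L

n(KMnO4) = 0.02411 L × 0.2623 mol/L = 6.324 × 10^-3 mol
From the 5:2 mole ratio, n(H2O2) = 5/2 × 6.324 × 10^-3 = 0.01581 mol
[H2O2] = 0.01581 mol / 0.04923 L = 0.3211 mol/L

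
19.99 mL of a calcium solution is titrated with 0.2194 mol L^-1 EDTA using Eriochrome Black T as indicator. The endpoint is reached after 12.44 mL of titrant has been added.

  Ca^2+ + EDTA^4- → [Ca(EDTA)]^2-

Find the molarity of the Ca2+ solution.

n(EDTA) = 0.01244 L × 0.2194 mol/L = 2.729 × 10^-3 mol
n(Ca2+) = 2.729 × 10^-3 mol (1:1 mole ratio)
[Ca2+] = 2.729 × 10^-3 mol / 0.01999 L = 0.1365 mol/L

0.1365 mol/L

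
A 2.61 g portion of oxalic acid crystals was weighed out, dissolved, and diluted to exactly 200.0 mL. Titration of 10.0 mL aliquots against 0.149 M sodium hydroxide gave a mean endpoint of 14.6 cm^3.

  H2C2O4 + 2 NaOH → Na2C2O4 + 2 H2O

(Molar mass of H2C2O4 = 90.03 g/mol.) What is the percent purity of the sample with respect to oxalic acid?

75.0 %

n(NaOH) per titration = 0.0146 × 0.149 = 2.18 × 10^-3 mol
From the 1:2 ratio, n(H2C2O4) in each aliquot = 1/2 × 2.18 × 10^-3 = 1.09 × 10^-3 mol
n(H2C2O4) in the whole flask = 1.09 × 10^-3 × 200.0/10.0 = 0.0218 mol
mass of H2C2O4 = 0.0218 × 90.03 = 1.96 g
% H2C2O4 = 1.96 / 2.61 × 100 = 75.0 %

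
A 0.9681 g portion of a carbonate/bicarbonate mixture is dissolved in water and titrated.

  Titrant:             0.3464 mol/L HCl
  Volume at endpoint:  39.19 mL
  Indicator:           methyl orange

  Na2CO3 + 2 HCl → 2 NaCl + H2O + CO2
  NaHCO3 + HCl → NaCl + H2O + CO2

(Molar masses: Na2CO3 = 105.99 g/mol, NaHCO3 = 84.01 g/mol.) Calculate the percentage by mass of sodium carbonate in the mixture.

n(HCl) = 0.03919 × 0.3464 = 0.01358 mol
Let x = n(Na2CO3), y = n(NaHCO3).
Titrant: 2x + 1y = 0.01358;  mass: 105.99x + 84.01y = 0.9681
Solving, x = 2.779 × 10^-3 mol, y = 8.018 × 10^-3 mol
mass of Na2CO3 = 2.779 × 10^-3 × 105.99 = 0.2945 g
% Na2CO3 = 0.2945 / 0.9681 × 100 = 30.42 %

30.42 %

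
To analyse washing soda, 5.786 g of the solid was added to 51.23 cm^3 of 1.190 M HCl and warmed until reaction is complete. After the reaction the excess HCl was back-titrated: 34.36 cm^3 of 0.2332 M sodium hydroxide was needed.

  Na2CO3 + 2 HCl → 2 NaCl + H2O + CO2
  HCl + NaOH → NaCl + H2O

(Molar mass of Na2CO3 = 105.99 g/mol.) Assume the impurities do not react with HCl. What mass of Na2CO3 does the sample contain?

2.806 g

n(HCl) added = 0.05123 × 1.190 = 0.06096 mol
n(NaOH) used in back-titration = 0.03436 × 0.2332 = 8.013 × 10^-3 mol
n(HCl) left over = 8.013 × 10^-3 mol (1:1 ratio)
n(HCl) consumed by analyte = 0.06096 − 8.013 × 10^-3 = 0.05295 mol
From the 1:2 ratio, n(Na2CO3) = 1/2 × 0.05295 = 0.02648 mol
mass of Na2CO3 = 0.02648 × 105.99 = 2.806 g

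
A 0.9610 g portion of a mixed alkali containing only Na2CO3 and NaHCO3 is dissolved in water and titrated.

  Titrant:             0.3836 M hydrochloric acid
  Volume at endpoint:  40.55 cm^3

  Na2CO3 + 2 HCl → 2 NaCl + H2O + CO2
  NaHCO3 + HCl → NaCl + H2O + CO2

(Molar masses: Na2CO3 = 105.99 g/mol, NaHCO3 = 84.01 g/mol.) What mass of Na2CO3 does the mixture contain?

n(HCl) = 0.04055 × 0.3836 = 0.01555 mol
Let x = n(Na2CO3), y = n(NaHCO3).
Titrant: 2x + 1y = 0.01555;  mass: 105.99x + 84.01y = 0.9610
Solving, x = 5.574 × 10^-3 mol, y = 4.406 × 10^-3 mol
mass of Na2CO3 = 5.574 × 10^-3 × 105.99 = 0.5908 g

0.5908 g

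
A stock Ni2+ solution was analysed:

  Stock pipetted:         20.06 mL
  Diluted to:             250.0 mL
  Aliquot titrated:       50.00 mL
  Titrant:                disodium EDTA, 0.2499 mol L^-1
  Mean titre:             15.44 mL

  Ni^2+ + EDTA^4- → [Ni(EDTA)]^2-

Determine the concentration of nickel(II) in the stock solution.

0.9617 mol/L

n(EDTA) = 0.01544 × 0.2499 = 3.858 × 10^-3 mol
n(Ni2+) in the aliquot = 3.858 × 10^-3 mol (1:1 ratio)
[Ni2+]_dilute = 3.858 × 10^-3 / 0.05000 = 0.07717 mol/L
Dilution factor = 250.0 / 20.06 = 12.46
[Ni2+]_stock = 0.07717 × 12.46 = 0.9617 mol/L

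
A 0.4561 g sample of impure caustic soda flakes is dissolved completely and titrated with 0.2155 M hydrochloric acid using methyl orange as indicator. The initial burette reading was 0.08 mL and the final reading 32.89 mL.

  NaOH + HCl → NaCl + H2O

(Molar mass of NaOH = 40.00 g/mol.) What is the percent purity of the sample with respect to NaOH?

n(HCl) = 0.03281 L × 0.2155 mol/L = 7.071 × 10^-3 mol
n(NaOH) = 7.071 × 10^-3 mol (1:1 ratio)
mass of NaOH = 7.071 × 10^-3 × 40.00 g/mol = 0.2828 g
% NaOH = 0.2828 / 0.4561 × 100 = 62.01 %

62.01 %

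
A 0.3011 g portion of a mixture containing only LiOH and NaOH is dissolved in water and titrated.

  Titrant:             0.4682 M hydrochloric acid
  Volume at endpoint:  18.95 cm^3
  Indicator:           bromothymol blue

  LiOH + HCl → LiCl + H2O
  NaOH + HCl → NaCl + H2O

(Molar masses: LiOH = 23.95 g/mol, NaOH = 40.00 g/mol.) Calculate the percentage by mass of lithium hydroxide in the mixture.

26.66 %

n(HCl) = 0.01895 × 0.4682 = 8.872 × 10^-3 mol
Let x = n(LiOH), y = n(NaOH).
Titrant: 1x + 1y = 8.872 × 10^-3;  mass: 23.95x + 40.00y = 0.3011
Solving, x = 3.352 × 10^-3 mol, y = 5.521 × 10^-3 mol
mass of LiOH = 3.352 × 10^-3 × 23.95 = 0.08027 g
% LiOH = 0.08027 / 0.3011 × 100 = 26.66 %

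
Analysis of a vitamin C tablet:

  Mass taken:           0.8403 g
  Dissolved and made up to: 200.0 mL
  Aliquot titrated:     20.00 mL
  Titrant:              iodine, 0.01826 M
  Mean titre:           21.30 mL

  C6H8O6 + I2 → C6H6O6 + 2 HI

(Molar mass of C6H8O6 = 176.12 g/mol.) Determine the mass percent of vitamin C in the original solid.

n(I2) per titration = 0.02130 × 0.01826 = 3.889 × 10^-4 mol
n(C6H8O6) in each aliquot = 3.889 × 10^-4 mol (1:1 ratio)
n(C6H8O6) in the whole flask = 3.889 × 10^-4 × 200.0/20.00 = 3.889 × 10^-3 mol
mass of C6H8O6 = 3.889 × 10^-3 × 176.12 = 0.6850 g
% C6H8O6 = 0.6850 / 0.8403 × 100 = 81.52 %

81.52 %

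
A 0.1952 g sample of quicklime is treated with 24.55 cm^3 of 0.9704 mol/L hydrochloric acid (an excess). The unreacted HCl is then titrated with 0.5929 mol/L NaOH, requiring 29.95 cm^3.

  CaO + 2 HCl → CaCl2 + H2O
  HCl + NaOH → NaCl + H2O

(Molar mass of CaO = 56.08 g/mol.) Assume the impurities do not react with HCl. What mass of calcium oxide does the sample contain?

n(HCl) added = 0.02455 × 0.9704 = 0.02382 mol
n(NaOH) used in back-titration = 0.02995 × 0.5929 = 0.01776 mol
n(HCl) left over = 0.01776 mol (1:1 ratio)
n(HCl) consumed by analyte = 0.02382 − 0.01776 = 6.066 × 10^-3 mol
From the 1:2 ratio, n(CaO) = 1/2 × 6.066 × 10^-3 = 3.033 × 10^-3 mol
mass of CaO = 3.033 × 10^-3 × 56.08 = 0.1701 g

0.1701 g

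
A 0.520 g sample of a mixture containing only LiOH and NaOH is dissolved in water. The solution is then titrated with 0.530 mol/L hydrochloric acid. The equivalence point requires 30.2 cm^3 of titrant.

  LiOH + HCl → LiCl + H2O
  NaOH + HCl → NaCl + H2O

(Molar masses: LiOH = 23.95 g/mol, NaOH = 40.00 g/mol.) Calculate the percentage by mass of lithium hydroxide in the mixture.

n(HCl) = 0.0302 × 0.530 = 0.0160 mol
Let x = n(LiOH), y = n(NaOH).
Titrant: 1x + 1y = 0.0160;  mass: 23.95x + 40.00y = 0.520
Solving, x = 7.49 × 10^-3 mol, y = 8.51 × 10^-3 mol
mass of LiOH = 7.49 × 10^-3 × 23.95 = 0.179 g
% LiOH = 0.179 / 0.520 × 100 = 34.5 %

34.5 %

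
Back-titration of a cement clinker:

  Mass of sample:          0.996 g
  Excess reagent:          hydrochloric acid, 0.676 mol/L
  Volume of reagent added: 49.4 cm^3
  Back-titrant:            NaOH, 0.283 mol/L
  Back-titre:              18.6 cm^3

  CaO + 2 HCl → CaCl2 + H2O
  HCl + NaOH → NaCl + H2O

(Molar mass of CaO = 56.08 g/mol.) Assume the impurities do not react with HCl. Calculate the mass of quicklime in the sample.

0.789 g

n(HCl) added = 0.0494 × 0.676 = 0.0334 mol
n(NaOH) used in back-titration = 0.0186 × 0.283 = 5.26 × 10^-3 mol
n(HCl) left over = 5.26 × 10^-3 mol (1:1 ratio)
n(HCl) consumed by analyte = 0.0334 − 5.26 × 10^-3 = 0.0281 mol
From the 1:2 ratio, n(CaO) = 1/2 × 0.0281 = 0.0141 mol
mass of CaO = 0.0141 × 56.08 = 0.789 g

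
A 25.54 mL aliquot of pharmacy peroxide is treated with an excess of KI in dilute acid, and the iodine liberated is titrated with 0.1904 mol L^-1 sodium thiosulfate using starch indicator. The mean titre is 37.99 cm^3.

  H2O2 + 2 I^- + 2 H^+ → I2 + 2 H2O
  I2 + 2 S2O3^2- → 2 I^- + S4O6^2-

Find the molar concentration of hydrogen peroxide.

0.1416 mol/L

n(S2O3^2-) = 0.03799 × 0.1904 = 7.233 × 10^-3 mol
n(I2) = n(S2O3^2-)/2 = 3.617 × 10^-3 mol
n(H2O2) in the aliquot = 3.617 × 10^-3 mol (1:1 ratio)
[H2O2] = 3.617 × 10^-3 / 0.02554 = 0.1416 mol/L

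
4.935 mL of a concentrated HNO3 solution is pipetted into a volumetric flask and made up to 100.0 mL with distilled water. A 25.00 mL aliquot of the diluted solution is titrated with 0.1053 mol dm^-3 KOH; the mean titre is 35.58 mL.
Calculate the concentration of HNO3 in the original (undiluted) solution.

HNO3 + KOH → KNO3 + H2O
n(KOH) = 0.03558 × 0.1053 = 3.747 × 10^-3 mol
n(HNO3) in the aliquot = 3.747 × 10^-3 mol (1:1 ratio)
[HNO3]_dilute = 3.747 × 10^-3 / 0.02500 = 0.1499 mol/L
Dilution factor = 100.0 / 4.935 = 20.26
[HNO3]_stock = 0.1499 × 20.26 = 3.037 mol/L

3.037 mol/L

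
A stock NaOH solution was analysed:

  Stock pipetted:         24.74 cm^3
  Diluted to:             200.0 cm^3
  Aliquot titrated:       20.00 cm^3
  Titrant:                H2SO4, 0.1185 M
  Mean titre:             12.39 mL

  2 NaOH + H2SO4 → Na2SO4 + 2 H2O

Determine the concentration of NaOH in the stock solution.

n(H2SO4) = 0.01239 × 0.1185 = 1.468 × 10^-3 mol
From the 2:1 ratio, n(NaOH) in the aliquot = 2/1 × 1.468 × 10^-3 = 2.936 × 10^-3 mol
[NaOH]_dilute = 2.936 × 10^-3 / 0.02000 = 0.1468 mol/L
Dilution factor = 200.0 / 24.74 = 8.084
[NaOH]_stock = 0.1468 × 8.084 = 1.187 mol/L

1.187 M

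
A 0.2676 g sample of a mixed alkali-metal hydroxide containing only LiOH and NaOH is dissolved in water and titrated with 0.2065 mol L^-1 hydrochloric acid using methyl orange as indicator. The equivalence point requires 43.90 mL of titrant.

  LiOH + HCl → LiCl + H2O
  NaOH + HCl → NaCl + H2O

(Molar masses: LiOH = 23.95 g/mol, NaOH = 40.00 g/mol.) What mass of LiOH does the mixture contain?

0.1418 g

n(HCl) = 0.04390 × 0.2065 = 9.065 × 10^-3 mol
Let x = n(LiOH), y = n(NaOH).
Titrant: 1x + 1y = 9.065 × 10^-3;  mass: 23.95x + 40.00y = 0.2676
Solving, x = 5.920 × 10^-3 mol, y = 3.145 × 10^-3 mol
mass of LiOH = 5.920 × 10^-3 × 23.95 = 0.1418 g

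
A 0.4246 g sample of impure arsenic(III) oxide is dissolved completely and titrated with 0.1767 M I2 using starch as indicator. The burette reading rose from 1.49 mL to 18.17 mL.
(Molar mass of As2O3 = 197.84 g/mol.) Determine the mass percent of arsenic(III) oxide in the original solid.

As2O3 + 2 I2 + 2 H2O → As2O5 + 4 HI
n(I2) = 0.01668 L × 0.1767 mol/L = 2.947 × 10^-3 mol
From the 1:2 ratio, n(As2O3) = 1/2 × 2.947 × 10^-3 = 1.474 × 10^-3 mol
mass of As2O3 = 1.474 × 10^-3 × 197.84 g/mol = 0.2916 g
% As2O3 = 0.2916 / 0.4246 × 100 = 68.67 %

68.67 %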